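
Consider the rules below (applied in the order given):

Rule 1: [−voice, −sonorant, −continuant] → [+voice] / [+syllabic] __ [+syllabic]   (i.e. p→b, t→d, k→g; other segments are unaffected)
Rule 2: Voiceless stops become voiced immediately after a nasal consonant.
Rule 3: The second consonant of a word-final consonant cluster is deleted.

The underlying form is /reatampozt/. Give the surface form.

Rule 1 (intervocalic voicing): /t/ is a voiceless stop between vowels /a/ and /a/, so it voices to [d]. /reatampozt/ → readampozt.
Rule 2 (post-nasal voicing): /p/ is a voiceless stop immediately after the nasal /m/, so it voices to [b]. /readampozt/ → readambozt.
Rule 3 (final cluster simplification): /t/ is the second consonant of a word-final cluster /zt/, so it deletes. /readambozt/ → readamboz.

readamboz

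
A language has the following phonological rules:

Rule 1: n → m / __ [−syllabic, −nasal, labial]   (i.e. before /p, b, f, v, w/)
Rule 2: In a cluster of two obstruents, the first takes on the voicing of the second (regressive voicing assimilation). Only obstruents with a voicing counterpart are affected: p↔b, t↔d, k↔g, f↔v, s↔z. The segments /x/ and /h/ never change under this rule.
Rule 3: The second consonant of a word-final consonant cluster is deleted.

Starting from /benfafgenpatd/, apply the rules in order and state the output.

Rule 1 (nasal place assimilation): /n/ precedes the labial consonant /f/, so it assimilates in place to [m]. /n/ precedes the labial consonant /p/, so it assimilates in place to [m]. /benfafgenpatd/ → bemfafgempatd.
Rule 2 (regressive voicing assimilation): /f/ precedes the voiced obstruent /g/, so it voices to [v] by assimilation. /t/ precedes the voiced obstruent /d/, so it voices to [d] by assimilation. /bemfafgempatd/ → bemfavgempadd.
Rule 3 (final cluster simplification): /d/ is the second consonant of a word-final cluster /dd/, so it deletes. /bemfavgempadd/ → bemfavgempad.

bemfavgempad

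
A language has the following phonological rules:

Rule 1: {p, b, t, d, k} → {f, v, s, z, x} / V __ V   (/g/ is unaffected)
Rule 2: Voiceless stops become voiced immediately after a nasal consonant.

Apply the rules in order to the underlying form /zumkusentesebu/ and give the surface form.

zumgusendesevu

Rule 1 (intervocalic spirantization): /b/ is a stop between vowels /e/ and /u/, so it spirantizes to the fricative [v]. /zumkusentesebu/ → zumkusentesevu.
Rule 2 (post-nasal voicing): /k/ is a voiceless stop immediately after the nasal /m/, so it voices to [g]. /t/ is a voiceless stop immediately after the nasal /n/, so it voices to [d]. /zumkusentesevu/ → zumgusendesevu.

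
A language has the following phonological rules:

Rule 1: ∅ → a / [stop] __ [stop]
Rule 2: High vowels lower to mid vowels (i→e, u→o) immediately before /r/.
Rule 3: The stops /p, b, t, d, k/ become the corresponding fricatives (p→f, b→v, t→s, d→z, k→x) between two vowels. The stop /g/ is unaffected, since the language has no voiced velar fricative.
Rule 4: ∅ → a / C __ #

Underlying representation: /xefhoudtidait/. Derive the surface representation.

Rule 1 (stop-cluster a-epenthesis): /d/ and /t/ form a stop–stop cluster, so [a] is inserted between them. /xefhoudtidait/ → xefhoudatidait.
Rule 2 (pre-rhotic lowering): no segment meets the environment; /xefhoudatidait/ is unchanged.
Rule 3 (intervocalic spirantization): /d/ is a stop between vowels /u/ and /a/, so it spirantizes to the fricative [z]. /t/ is a stop between vowels /a/ and /i/, so it spirantizes to the fricative [s]. /d/ is a stop between vowels /i/ and /a/, so it spirantizes to the fricative [z]. /xefhoudatidait/ → xefhouzasizait.
Rule 4 (final a-epenthesis): the form ends in the consonant /t/, so [a] is inserted word-finally. /xefhouzasizait/ → xefhouzasizaita.

xefhouzasizaita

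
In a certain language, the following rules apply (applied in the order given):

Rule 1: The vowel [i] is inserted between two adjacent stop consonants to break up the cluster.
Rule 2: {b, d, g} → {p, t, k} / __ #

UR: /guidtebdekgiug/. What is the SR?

Rule 1 (stop-cluster i-epenthesis): /d/ and /t/ form a stop–stop cluster, so [i] is inserted between them. /b/ and /d/ form a stop–stop cluster, so [i] is inserted between them. /k/ and /g/ form a stop–stop cluster, so [i] is inserted between them. /guidtebdekgiug/ → guiditebidekigiug.
Rule 2 (final devoicing): /g/ is a voiced stop in word-final position, so it devoices to [k]. /guiditebidekigiug/ → guiditebidekigiuk.

guiditebidekigiuk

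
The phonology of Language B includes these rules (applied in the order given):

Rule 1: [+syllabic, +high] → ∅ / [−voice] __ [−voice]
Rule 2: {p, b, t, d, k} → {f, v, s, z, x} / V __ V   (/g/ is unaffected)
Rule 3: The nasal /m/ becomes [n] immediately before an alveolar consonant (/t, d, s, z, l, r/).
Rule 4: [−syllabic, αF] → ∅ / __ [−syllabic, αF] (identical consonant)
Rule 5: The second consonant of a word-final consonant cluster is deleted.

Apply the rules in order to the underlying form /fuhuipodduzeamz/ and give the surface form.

Rule 1 (high vowel syncope): /u/ is a high vowel flanked by voiceless consonants /f/ and /h/, so it deletes. /fuhuipodduzeamz/ → fhuipodduzeamz.
Rule 2 (intervocalic spirantization): /p/ is a stop between vowels /i/ and /o/, so it spirantizes to the fricative [f]. /fhuipodduzeamz/ → fhuifodduzeamz.
Rule 3 (nasal place assimilation): /m/ precedes the alveolar consonant /z/, so it assimilates in place to [n]. /fhuifodduzeamz/ → fhuifodduzeanz.
Rule 4 (degemination): /dd/ is a geminate; the first /d/ deletes. /fhuifodduzeanz/ → fhuifoduzeanz.
Rule 5 (final cluster simplification): /z/ is the second consonant of a word-final cluster /nz/, so it deletes. /fhuifoduzeanz/ → fhuifoduzean.

fhuifoduzean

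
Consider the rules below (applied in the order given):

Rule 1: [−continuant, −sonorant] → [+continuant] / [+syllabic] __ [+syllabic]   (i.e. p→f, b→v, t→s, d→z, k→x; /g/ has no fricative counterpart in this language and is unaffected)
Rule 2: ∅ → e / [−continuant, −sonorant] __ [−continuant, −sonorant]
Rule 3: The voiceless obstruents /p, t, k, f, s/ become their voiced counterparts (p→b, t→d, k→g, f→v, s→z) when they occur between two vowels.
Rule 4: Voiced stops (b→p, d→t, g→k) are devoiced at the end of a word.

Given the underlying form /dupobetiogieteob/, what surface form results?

duvoveziogiezeop

Rule 1 (intervocalic spirantization): /p/ is a stop between vowels /u/ and /o/, so it spirantizes to the fricative [f]. /b/ is a stop between vowels /o/ and /e/, so it spirantizes to the fricative [v]. /t/ is a stop between vowels /e/ and /i/, so it spirantizes to the fricative [s]. /t/ is a stop between vowels /e/ and /e/, so it spirantizes to the fricative [s]. /dupobetiogieteob/ → dufovesiogieseob.
Rule 2 (stop-cluster e-epenthesis): no segment meets the environment; /dufovesiogieseob/ is unchanged.
Rule 3 (intervocalic voicing): /f/ is a voiceless obstruent between vowels /u/ and /o/, so it voices to [v]. /s/ is a voiceless obstruent between vowels /e/ and /i/, so it voices to [z]. /s/ is a voiceless obstruent between vowels /e/ and /e/, so it voices to [z]. /dufovesiogieseob/ → duvoveziogiezeob.
Rule 4 (final devoicing): /b/ is a voiced stop in word-final position, so it devoices to [p]. /duvoveziogiezeob/ → duvoveziogiezeop.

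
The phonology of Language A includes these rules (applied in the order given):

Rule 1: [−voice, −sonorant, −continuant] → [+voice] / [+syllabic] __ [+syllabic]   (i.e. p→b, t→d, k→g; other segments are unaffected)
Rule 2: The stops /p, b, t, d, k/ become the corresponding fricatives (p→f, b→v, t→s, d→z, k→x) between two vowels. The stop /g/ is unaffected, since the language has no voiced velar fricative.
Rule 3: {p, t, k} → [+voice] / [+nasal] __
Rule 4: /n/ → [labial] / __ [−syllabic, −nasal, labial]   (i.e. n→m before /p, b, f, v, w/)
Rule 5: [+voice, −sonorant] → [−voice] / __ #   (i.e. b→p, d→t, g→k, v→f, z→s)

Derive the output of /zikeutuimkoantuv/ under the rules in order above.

Rule 1 (intervocalic voicing): /k/ is a voiceless stop between vowels /i/ and /e/, so it voices to [g]. /t/ is a voiceless stop between vowels /u/ and /u/, so it voices to [d]. /zikeutuimkoantuv/ → zigeuduimkoantuv.
Rule 2 (intervocalic spirantization): /d/ is a stop between vowels /u/ and /u/, so it spirantizes to the fricative [z]. /zigeuduimkoantuv/ → zigeuzuimkoantuv.
Rule 3 (post-nasal voicing): /k/ is a voiceless stop immediately after the nasal /m/, so it voices to [g]. /t/ is a voiceless stop immediately after the nasal /n/, so it voices to [d]. /zigeuzuimkoantuv/ → zigeuzuimgoanduv.
Rule 4 (nasal place assimilation): no segment meets the environment; /zigeuzuimgoanduv/ is unchanged.
Rule 5 (final devoicing): /v/ is a voiced obstruent in word-final position, so it devoices to [f]. /zigeuzuimgoanduv/ → zigeuzuimgoanduf.

zigeuzuimgoanduf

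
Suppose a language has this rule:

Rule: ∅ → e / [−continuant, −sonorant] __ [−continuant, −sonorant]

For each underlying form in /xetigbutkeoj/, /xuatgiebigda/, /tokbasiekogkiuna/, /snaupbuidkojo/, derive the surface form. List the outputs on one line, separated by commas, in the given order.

/xetigbutkeoj/: /g/ and /b/ form a stop–stop cluster, so [e] is inserted between them. /t/ and /k/ form a stop–stop cluster, so [e] is inserted between them. → [xetigebutekeoj].
/xuatgiebigda/: /t/ and /g/ form a stop–stop cluster, so [e] is inserted between them. /g/ and /d/ form a stop–stop cluster, so [e] is inserted between them. → [xuategiebigeda].
/tokbasiekogkiuna/: /k/ and /b/ form a stop–stop cluster, so [e] is inserted between them. /g/ and /k/ form a stop–stop cluster, so [e] is inserted between them. → [tokebasiekogekiuna].
/snaupbuidkojo/: /p/ and /b/ form a stop–stop cluster, so [e] is inserted between them. /d/ and /k/ form a stop–stop cluster, so [e] is inserted between them. → [snaupebuidekojo].

xetigebutekeoj, xuategiebigeda, tokebasiekogekiuna, snaupebuidekojo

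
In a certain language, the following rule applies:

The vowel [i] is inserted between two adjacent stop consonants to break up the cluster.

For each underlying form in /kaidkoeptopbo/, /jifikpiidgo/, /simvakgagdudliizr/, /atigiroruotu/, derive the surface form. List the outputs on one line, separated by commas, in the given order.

kaidikoepitopibo, jifikipiidigo, simvakigagidudliizr, atigiroruotu

/kaidkoeptopbo/: /d/ and /k/ form a stop–stop cluster, so [i] is inserted between them. /p/ and /t/ form a stop–stop cluster, so [i] is inserted between them. /p/ and /b/ form a stop–stop cluster, so [i] is inserted between them. → [kaidikoepitopibo].
/jifikpiidgo/: /k/ and /p/ form a stop–stop cluster, so [i] is inserted between them. /d/ and /g/ form a stop–stop cluster, so [i] is inserted between them. → [jifikipiidigo].
/simvakgagdudliizr/: /k/ and /g/ form a stop–stop cluster, so [i] is inserted between them. /g/ and /d/ form a stop–stop cluster, so [i] is inserted between them. → [simvakigagidudliizr].
/atigiroruotu/: the rule's environment is not met; surfaces unchanged as [atigiroruotu].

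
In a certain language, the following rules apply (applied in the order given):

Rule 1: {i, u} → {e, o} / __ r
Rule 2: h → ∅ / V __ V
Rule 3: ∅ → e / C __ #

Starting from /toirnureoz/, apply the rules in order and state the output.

toernoreoze

Rule 1 (pre-rhotic lowering): /i/ is a high vowel immediately before /r/, so it lowers to [e]. /u/ is a high vowel immediately before /r/, so it lowers to [o]. /toirnureoz/ → toernoreoz.
Rule 2 (intervocalic h-deletion): no segment meets the environment; /toernoreoz/ is unchanged.
Rule 3 (final e-epenthesis): the form ends in the consonant /z/, so [e] is inserted word-finally. /toernoreoz/ → toernoreoze.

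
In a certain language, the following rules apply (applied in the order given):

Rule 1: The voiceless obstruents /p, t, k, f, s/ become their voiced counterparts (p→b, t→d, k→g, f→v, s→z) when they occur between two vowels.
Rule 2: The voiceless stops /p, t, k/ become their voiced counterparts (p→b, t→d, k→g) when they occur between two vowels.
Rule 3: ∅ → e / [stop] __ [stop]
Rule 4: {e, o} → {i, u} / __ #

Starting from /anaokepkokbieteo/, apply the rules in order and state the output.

anaogepekokebiedeu

Rule 1 (intervocalic voicing): /k/ is a voiceless obstruent between vowels /o/ and /e/, so it voices to [g]. /t/ is a voiceless obstruent between vowels /e/ and /e/, so it voices to [d]. /anaokepkokbieteo/ → anaogepkokbiedeo.
Rule 2 (intervocalic voicing): no segment meets the environment; /anaogepkokbiedeo/ is unchanged.
Rule 3 (stop-cluster e-epenthesis): /p/ and /k/ form a stop–stop cluster, so [e] is inserted between them. /k/ and /b/ form a stop–stop cluster, so [e] is inserted between them. /anaogepkokbiedeo/ → anaogepekokebiedeo.
Rule 4 (final vowel raising): /o/ is a mid vowel in word-final position, so it raises to [u]. /anaogepekokebiedeo/ → anaogepekokebiedeu.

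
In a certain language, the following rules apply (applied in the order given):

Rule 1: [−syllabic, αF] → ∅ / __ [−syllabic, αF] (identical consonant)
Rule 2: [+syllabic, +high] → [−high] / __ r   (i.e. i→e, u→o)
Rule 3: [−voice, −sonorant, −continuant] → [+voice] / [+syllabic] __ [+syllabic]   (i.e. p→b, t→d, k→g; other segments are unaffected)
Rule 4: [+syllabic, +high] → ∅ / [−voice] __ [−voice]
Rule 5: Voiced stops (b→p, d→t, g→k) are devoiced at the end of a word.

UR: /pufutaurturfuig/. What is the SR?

Rule 1 (degemination): no segment meets the environment; /pufutaurturfuig/ is unchanged.
Rule 2 (pre-rhotic lowering): /u/ is a high vowel immediately before /r/, so it lowers to [o]. /u/ is a high vowel immediately before /r/, so it lowers to [o]. /pufutaurturfuig/ → pufutaortorfuig.
Rule 3 (intervocalic voicing): /t/ is a voiceless stop between vowels /u/ and /a/, so it voices to [d]. /pufutaortorfuig/ → pufudaortorfuig.
Rule 4 (high vowel syncope): /u/ is a high vowel flanked by voiceless consonants /p/ and /f/, so it deletes. /pufudaortorfuig/ → pfudaortorfuig.
Rule 5 (final devoicing): /g/ is a voiced stop in word-final position, so it devoices to [k]. /pfudaortorfuig/ → pfudaortorfuik.

pfudaortorfuik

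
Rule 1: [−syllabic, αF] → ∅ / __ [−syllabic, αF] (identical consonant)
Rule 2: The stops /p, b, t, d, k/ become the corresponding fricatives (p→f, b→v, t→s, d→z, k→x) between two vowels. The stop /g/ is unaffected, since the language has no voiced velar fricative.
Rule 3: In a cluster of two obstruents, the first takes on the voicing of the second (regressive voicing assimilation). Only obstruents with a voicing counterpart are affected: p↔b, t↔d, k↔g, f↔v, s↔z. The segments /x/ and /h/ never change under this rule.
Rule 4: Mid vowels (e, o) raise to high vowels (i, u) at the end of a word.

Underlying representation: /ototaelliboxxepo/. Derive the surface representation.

ososaelivoxefu

Rule 1 (degemination): /ll/ is a geminate; the first /l/ deletes. /xx/ is a geminate; the first /x/ deletes. /ototaelliboxxepo/ → ototaeliboxepo.
Rule 2 (intervocalic spirantization): /t/ is a stop between vowels /o/ and /o/, so it spirantizes to the fricative [s]. /t/ is a stop between vowels /o/ and /a/, so it spirantizes to the fricative [s]. /b/ is a stop between vowels /i/ and /o/, so it spirantizes to the fricative [v]. /p/ is a stop between vowels /e/ and /o/, so it spirantizes to the fricative [f]. /ototaeliboxepo/ → ososaelivoxefo.
Rule 3 (regressive voicing assimilation): no segment meets the environment; /ososaelivoxefo/ is unchanged.
Rule 4 (final vowel raising): /o/ is a mid vowel in word-final position, so it raises to [u]. /ososaelivoxefo/ → ososaelivoxefu.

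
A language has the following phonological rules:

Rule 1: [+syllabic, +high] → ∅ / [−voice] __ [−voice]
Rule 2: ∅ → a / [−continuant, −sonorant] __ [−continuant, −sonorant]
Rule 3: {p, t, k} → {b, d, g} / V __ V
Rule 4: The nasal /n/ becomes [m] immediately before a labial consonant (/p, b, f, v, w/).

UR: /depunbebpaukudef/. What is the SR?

debumbebabaugudef

Rule 1 (high vowel syncope): no segment meets the environment; /depunbebpaukudef/ is unchanged.
Rule 2 (stop-cluster a-epenthesis): /b/ and /p/ form a stop–stop cluster, so [a] is inserted between them. /depunbebpaukudef/ → depunbebapaukudef.
Rule 3 (intervocalic voicing): /p/ is a voiceless stop between vowels /e/ and /u/, so it voices to [b]. /p/ is a voiceless stop between vowels /a/ and /a/, so it voices to [b]. /k/ is a voiceless stop between vowels /u/ and /u/, so it voices to [g]. /depunbebapaukudef/ → debunbebabaugudef.
Rule 4 (nasal place assimilation): /n/ precedes the labial consonant /b/, so it assimilates in place to [m]. /debunbebabaugudef/ → debumbebabaugudef.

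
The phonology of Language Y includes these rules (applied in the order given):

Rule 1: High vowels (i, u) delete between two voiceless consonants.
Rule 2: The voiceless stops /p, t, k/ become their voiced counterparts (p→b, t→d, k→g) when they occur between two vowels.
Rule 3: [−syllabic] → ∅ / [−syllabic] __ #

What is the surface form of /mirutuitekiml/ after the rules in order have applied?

miruduidegim

Rule 1 (high vowel syncope): no segment meets the environment; /mirutuitekiml/ is unchanged.
Rule 2 (intervocalic voicing): /t/ is a voiceless stop between vowels /u/ and /u/, so it voices to [d]. /t/ is a voiceless stop between vowels /i/ and /e/, so it voices to [d]. /k/ is a voiceless stop between vowels /e/ and /i/, so it voices to [g]. /mirutuitekiml/ → miruduidegiml.
Rule 3 (final cluster simplification): /l/ is the second consonant of a word-final cluster /ml/, so it deletes. /miruduidegiml/ → miruduidegim.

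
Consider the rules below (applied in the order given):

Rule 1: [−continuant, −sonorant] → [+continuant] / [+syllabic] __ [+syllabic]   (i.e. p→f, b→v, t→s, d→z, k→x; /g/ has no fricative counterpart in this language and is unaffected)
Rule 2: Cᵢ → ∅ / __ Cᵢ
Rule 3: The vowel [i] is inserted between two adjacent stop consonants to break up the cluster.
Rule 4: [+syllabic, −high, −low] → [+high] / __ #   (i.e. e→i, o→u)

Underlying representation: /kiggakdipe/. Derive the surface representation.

kigakidifi

Rule 1 (intervocalic spirantization): /p/ is a stop between vowels /i/ and /e/, so it spirantizes to the fricative [f]. /kiggakdipe/ → kiggakdife.
Rule 2 (degemination): /gg/ is a geminate; the first /g/ deletes. /kiggakdife/ → kigakdife.
Rule 3 (stop-cluster i-epenthesis): /k/ and /d/ form a stop–stop cluster, so [i] is inserted between them. /kigakdife/ → kigakidife.
Rule 4 (final vowel raising): /e/ is a mid vowel in word-final position, so it raises to [i]. /kigakidife/ → kigakidifi.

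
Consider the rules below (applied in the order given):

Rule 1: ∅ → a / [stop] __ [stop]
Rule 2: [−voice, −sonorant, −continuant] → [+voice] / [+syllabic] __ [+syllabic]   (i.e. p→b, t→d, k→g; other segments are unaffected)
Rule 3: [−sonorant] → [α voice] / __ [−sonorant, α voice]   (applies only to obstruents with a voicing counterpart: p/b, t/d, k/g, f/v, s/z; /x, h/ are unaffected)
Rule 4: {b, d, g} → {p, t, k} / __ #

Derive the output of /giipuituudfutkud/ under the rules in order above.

giibuiduutfudagut

Rule 1 (stop-cluster a-epenthesis): /t/ and /k/ form a stop–stop cluster, so [a] is inserted between them. /giipuituudfutkud/ → giipuituudfutakud.
Rule 2 (intervocalic voicing): /p/ is a voiceless stop between vowels /i/ and /u/, so it voices to [b]. /t/ is a voiceless stop between vowels /i/ and /u/, so it voices to [d]. /t/ is a voiceless stop between vowels /u/ and /a/, so it voices to [d]. /k/ is a voiceless stop between vowels /a/ and /u/, so it voices to [g]. /giipuituudfutakud/ → giibuiduudfudagud.
Rule 3 (regressive voicing assimilation): /d/ precedes the voiceless obstruent /f/, so it devoices to [t] by assimilation. /giibuiduudfudagud/ → giibuiduutfudagud.
Rule 4 (final devoicing): /d/ is a voiced stop in word-final position, so it devoices to [t]. /giibuiduutfudagud/ → giibuiduutfudagut.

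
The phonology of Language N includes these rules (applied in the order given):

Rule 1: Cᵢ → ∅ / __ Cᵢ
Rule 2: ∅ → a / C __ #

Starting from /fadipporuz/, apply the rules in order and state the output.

fadiporuza

Rule 1 (degemination): /pp/ is a geminate; the first /p/ deletes. /fadipporuz/ → fadiporuz.
Rule 2 (final a-epenthesis): the form ends in the consonant /z/, so [a] is inserted word-finally. /fadiporuz/ → fadiporuza.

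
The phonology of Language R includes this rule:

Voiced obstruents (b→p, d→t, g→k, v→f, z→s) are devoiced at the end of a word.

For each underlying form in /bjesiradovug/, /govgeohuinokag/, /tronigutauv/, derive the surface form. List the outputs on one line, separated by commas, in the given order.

bjesiradovuk, govgeohuinokak, tronigutauf

/bjesiradovug/: /g/ is a voiced obstruent in word-final position, so it devoices to [k]. → [bjesiradovuk].
/govgeohuinokag/: /g/ is a voiced obstruent in word-final position, so it devoices to [k]. → [govgeohuinokak].
/tronigutauv/: /v/ is a voiced obstruent in word-final position, so it devoices to [f]. → [tronigutauf].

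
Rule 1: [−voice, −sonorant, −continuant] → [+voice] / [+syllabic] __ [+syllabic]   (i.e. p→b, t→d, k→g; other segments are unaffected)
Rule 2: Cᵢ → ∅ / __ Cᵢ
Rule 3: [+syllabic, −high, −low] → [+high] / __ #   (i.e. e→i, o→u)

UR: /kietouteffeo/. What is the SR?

kiedoudefeu

Rule 1 (intervocalic voicing): /t/ is a voiceless stop between vowels /e/ and /o/, so it voices to [d]. /t/ is a voiceless stop between vowels /u/ and /e/, so it voices to [d]. /kietouteffeo/ → kiedoudeffeo.
Rule 2 (degemination): /ff/ is a geminate; the first /f/ deletes. /kiedoudeffeo/ → kiedoudefeo.
Rule 3 (final vowel raising): /o/ is a mid vowel in word-final position, so it raises to [u]. /kiedoudefeo/ → kiedoudefeu.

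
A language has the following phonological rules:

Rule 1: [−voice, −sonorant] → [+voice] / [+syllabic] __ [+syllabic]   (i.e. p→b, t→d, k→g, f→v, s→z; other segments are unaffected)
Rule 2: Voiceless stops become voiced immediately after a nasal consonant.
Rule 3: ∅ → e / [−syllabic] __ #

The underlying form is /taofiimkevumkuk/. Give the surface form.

taoviimgevumguke

Rule 1 (intervocalic voicing): /f/ is a voiceless obstruent between vowels /o/ and /i/, so it voices to [v]. /taofiimkevumkuk/ → taoviimkevumkuk.
Rule 2 (post-nasal voicing): /k/ is a voiceless stop immediately after the nasal /m/, so it voices to [g]. /k/ is a voiceless stop immediately after the nasal /m/, so it voices to [g]. /taoviimkevumkuk/ → taoviimgevumguk.
Rule 3 (final e-epenthesis): the form ends in the consonant /k/, so [e] is inserted word-finally. /taoviimgevumguk/ → taoviimgevumguke.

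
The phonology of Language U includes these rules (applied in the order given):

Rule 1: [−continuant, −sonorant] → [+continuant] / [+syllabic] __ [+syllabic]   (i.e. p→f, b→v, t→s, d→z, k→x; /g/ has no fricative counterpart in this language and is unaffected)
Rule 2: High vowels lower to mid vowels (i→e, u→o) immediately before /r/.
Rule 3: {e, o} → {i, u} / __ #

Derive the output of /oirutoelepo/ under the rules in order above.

oerusoelefu

Rule 1 (intervocalic spirantization): /t/ is a stop between vowels /u/ and /o/, so it spirantizes to the fricative [s]. /p/ is a stop between vowels /e/ and /o/, so it spirantizes to the fricative [f]. /oirutoelepo/ → oirusoelefo.
Rule 2 (pre-rhotic lowering): /i/ is a high vowel immediately before /r/, so it lowers to [e]. /oirusoelefo/ → oerusoelefo.
Rule 3 (final vowel raising): /o/ is a mid vowel in word-final position, so it raises to [u]. /oerusoelefo/ → oerusoelefu.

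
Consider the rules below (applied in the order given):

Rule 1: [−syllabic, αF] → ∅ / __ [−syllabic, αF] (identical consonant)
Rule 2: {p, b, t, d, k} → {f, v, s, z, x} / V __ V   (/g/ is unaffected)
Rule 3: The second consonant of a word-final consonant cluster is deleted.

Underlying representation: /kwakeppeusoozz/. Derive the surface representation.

Rule 1 (degemination): /pp/ is a geminate; the first /p/ deletes. /zz/ is a geminate; the first /z/ deletes. /kwakeppeusoozz/ → kwakepeusooz.
Rule 2 (intervocalic spirantization): /k/ is a stop between vowels /a/ and /e/, so it spirantizes to the fricative [x]. /p/ is a stop between vowels /e/ and /e/, so it spirantizes to the fricative [f]. /kwakepeusooz/ → kwaxefeusooz.
Rule 3 (final cluster simplification): no segment meets the environment; /kwaxefeusooz/ is unchanged.

kwaxefeusooz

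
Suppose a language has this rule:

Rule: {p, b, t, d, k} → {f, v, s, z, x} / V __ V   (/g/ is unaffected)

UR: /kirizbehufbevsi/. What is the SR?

kirizbehufbevsi

No segment of /kirizbehufbevsi/ meets the structural description of the rule, so the form surfaces unchanged.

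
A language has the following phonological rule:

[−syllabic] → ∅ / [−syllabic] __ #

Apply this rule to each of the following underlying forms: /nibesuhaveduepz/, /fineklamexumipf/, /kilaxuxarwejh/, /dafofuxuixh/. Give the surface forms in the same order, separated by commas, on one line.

/nibesuhaveduepz/: /z/ is the second consonant of a word-final cluster /pz/, so it deletes. → [nibesuhaveduep].
/fineklamexumipf/: /f/ is the second consonant of a word-final cluster /pf/, so it deletes. → [fineklamexumip].
/kilaxuxarwejh/: /h/ is the second consonant of a word-final cluster /jh/, so it deletes. → [kilaxuxarwej].
/dafofuxuixh/: /h/ is the second consonant of a word-final cluster /xh/, so it deletes. → [dafofuxuix].

nibesuhaveduep, fineklamexumip, kilaxuxarwej, dafofuxuix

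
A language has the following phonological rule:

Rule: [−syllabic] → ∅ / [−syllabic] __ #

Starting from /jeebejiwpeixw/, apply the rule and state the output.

jeebejiwpeix

/w/ is the second consonant of a word-final cluster /xw/, so it deletes.
The other instances of /j/, /b/, /w/, /p/, /x/ do not occur in the required environment and remain unchanged.
Surface form: [jeebejiwpeix].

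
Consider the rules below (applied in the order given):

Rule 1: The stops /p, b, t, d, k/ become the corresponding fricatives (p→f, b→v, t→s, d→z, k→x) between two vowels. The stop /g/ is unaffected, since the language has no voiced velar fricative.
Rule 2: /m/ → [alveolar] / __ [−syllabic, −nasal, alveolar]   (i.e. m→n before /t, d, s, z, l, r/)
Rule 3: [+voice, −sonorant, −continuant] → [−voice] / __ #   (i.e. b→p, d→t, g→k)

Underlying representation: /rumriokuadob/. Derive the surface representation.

runrioxuazop

Rule 1 (intervocalic spirantization): /k/ is a stop between vowels /o/ and /u/, so it spirantizes to the fricative [x]. /d/ is a stop between vowels /a/ and /o/, so it spirantizes to the fricative [z]. /rumriokuadob/ → rumrioxuazob.
Rule 2 (nasal place assimilation): /m/ precedes the alveolar consonant /r/, so it assimilates in place to [n]. /rumrioxuazob/ → runrioxuazob.
Rule 3 (final devoicing): /b/ is a voiced stop in word-final position, so it devoices to [p]. /runrioxuazob/ → runrioxuazop.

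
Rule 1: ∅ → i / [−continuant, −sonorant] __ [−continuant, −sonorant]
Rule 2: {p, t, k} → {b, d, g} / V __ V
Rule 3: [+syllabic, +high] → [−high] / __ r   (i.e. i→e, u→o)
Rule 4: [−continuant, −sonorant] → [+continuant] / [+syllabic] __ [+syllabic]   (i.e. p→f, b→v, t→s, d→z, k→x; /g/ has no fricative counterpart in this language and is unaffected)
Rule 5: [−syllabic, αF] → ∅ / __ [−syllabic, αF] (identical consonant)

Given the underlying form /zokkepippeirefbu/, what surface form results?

Rule 1 (stop-cluster i-epenthesis): /k/ and /k/ form a stop–stop cluster, so [i] is inserted between them. /p/ and /p/ form a stop–stop cluster, so [i] is inserted between them. /zokkepippeirefbu/ → zokikepipipeirefbu.
Rule 2 (intervocalic voicing): /k/ is a voiceless stop between vowels /o/ and /i/, so it voices to [g]. /k/ is a voiceless stop between vowels /i/ and /e/, so it voices to [g]. /p/ is a voiceless stop between vowels /e/ and /i/, so it voices to [b]. /p/ is a voiceless stop between vowels /i/ and /i/, so it voices to [b]. /p/ is a voiceless stop between vowels /i/ and /e/, so it voices to [b]. /zokikepipipeirefbu/ → zogigebibibeirefbu.
Rule 3 (pre-rhotic lowering): /i/ is a high vowel immediately before /r/, so it lowers to [e]. /zogigebibibeirefbu/ → zogigebibibeerefbu.
Rule 4 (intervocalic spirantization): /b/ is a stop between vowels /e/ and /i/, so it spirantizes to the fricative [v]. /b/ is a stop between vowels /i/ and /i/, so it spirantizes to the fricative [v]. /b/ is a stop between vowels /i/ and /e/, so it spirantizes to the fricative [v]. /zogigebibibeerefbu/ → zogigeviviveerefbu.
Rule 5 (degemination): no segment meets the environment; /zogigeviviveerefbu/ is unchanged.

zogigeviviveerefbu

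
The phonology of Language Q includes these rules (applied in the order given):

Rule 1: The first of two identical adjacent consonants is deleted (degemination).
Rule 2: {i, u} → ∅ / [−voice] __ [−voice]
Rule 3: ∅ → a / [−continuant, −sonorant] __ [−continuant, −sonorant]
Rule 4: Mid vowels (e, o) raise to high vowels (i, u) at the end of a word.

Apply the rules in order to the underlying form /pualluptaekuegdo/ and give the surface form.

pualupataekuegadu

Rule 1 (degemination): /ll/ is a geminate; the first /l/ deletes. /pualluptaekuegdo/ → pualuptaekuegdo.
Rule 2 (high vowel syncope): no segment meets the environment; /pualuptaekuegdo/ is unchanged.
Rule 3 (stop-cluster a-epenthesis): /p/ and /t/ form a stop–stop cluster, so [a] is inserted between them. /g/ and /d/ form a stop–stop cluster, so [a] is inserted between them. /pualuptaekuegdo/ → pualupataekuegado.
Rule 4 (final vowel raising): /o/ is a mid vowel in word-final position, so it raises to [u]. /pualupataekuegado/ → pualupataekuegadu.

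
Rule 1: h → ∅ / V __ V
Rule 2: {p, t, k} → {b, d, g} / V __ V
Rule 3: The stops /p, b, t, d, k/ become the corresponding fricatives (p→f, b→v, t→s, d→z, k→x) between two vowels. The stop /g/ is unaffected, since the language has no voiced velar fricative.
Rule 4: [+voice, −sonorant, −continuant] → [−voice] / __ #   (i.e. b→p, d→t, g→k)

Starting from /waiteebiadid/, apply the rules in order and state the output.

waizeeviazit

Rule 1 (intervocalic h-deletion): no segment meets the environment; /waiteebiadid/ is unchanged.
Rule 2 (intervocalic voicing): /t/ is a voiceless stop between vowels /i/ and /e/, so it voices to [d]. /waiteebiadid/ → waideebiadid.
Rule 3 (intervocalic spirantization): /d/ is a stop between vowels /i/ and /e/, so it spirantizes to the fricative [z]. /b/ is a stop between vowels /e/ and /i/, so it spirantizes to the fricative [v]. /d/ is a stop between vowels /a/ and /i/, so it spirantizes to the fricative [z]. /waideebiadid/ → waizeeviazid.
Rule 4 (final devoicing): /d/ is a voiced stop in word-final position, so it devoices to [t]. /waizeeviazid/ → waizeeviazit.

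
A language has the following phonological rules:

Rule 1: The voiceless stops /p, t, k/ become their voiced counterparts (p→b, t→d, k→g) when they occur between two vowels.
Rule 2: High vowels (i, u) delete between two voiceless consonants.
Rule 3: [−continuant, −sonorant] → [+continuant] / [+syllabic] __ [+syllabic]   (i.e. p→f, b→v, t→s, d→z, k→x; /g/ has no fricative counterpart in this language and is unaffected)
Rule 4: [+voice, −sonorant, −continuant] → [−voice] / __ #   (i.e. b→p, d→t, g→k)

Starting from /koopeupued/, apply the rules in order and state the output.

Rule 1 (intervocalic voicing): /p/ is a voiceless stop between vowels /o/ and /e/, so it voices to [b]. /p/ is a voiceless stop between vowels /u/ and /u/, so it voices to [b]. /koopeupued/ → koobeubued.
Rule 2 (high vowel syncope): no segment meets the environment; /koobeubued/ is unchanged.
Rule 3 (intervocalic spirantization): /b/ is a stop between vowels /o/ and /e/, so it spirantizes to the fricative [v]. /b/ is a stop between vowels /u/ and /u/, so it spirantizes to the fricative [v]. /koobeubued/ → kooveuvued.
Rule 4 (final devoicing): /d/ is a voiced stop in word-final position, so it devoices to [t]. /kooveuvued/ → kooveuvuet.

kooveuvuet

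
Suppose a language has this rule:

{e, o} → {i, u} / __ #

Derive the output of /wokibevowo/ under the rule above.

wokibevowu

Scanning /wokibevowo/: /o/ at position 2 is not in the conditioning environment; /e/ at position 6 is not in the conditioning environment; /o/ at position 8 is not in the conditioning environment; /o/ is a mid vowel in word-final position, so it raises to [u].
Result: [wokibevowu].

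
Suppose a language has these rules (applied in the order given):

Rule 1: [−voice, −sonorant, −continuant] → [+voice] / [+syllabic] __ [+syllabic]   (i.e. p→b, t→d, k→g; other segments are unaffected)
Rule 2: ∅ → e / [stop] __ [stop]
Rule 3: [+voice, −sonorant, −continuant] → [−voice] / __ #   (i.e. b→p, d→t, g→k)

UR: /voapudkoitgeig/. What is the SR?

voabudekoitegeik

Rule 1 (intervocalic voicing): /p/ is a voiceless stop between vowels /a/ and /u/, so it voices to [b]. /voapudkoitgeig/ → voabudkoitgeig.
Rule 2 (stop-cluster e-epenthesis): /d/ and /k/ form a stop–stop cluster, so [e] is inserted between them. /t/ and /g/ form a stop–stop cluster, so [e] is inserted between them. /voabudkoitgeig/ → voabudekoitegeig.
Rule 3 (final devoicing): /g/ is a voiced stop in word-final position, so it devoices to [k]. /voabudekoitegeig/ → voabudekoitegeik.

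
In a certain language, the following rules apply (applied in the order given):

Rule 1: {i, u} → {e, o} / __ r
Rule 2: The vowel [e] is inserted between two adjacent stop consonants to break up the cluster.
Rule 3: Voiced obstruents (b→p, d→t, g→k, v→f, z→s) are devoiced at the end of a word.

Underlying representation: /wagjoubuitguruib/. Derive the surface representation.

Rule 1 (pre-rhotic lowering): /u/ is a high vowel immediately before /r/, so it lowers to [o]. /wagjoubuitguruib/ → wagjoubuitgoruib.
Rule 2 (stop-cluster e-epenthesis): /t/ and /g/ form a stop–stop cluster, so [e] is inserted between them. /wagjoubuitgoruib/ → wagjoubuitegoruib.
Rule 3 (final devoicing): /b/ is a voiced obstruent in word-final position, so it devoices to [p]. /wagjoubuitegoruib/ → wagjoubuitegoruip.

wagjoubuitegoruip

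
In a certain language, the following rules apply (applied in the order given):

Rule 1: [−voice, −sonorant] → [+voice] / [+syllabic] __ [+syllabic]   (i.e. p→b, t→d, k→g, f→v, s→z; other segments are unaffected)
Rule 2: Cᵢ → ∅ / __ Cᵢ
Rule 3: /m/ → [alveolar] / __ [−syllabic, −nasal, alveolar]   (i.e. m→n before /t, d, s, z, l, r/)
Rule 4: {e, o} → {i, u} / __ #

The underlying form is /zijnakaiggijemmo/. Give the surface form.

zijnagaigijemu

Rule 1 (intervocalic voicing): /k/ is a voiceless obstruent between vowels /a/ and /a/, so it voices to [g]. /zijnakaiggijemmo/ → zijnagaiggijemmo.
Rule 2 (degemination): /gg/ is a geminate; the first /g/ deletes. /mm/ is a geminate; the first /m/ deletes. /zijnagaiggijemmo/ → zijnagaigijemo.
Rule 3 (nasal place assimilation): no segment meets the environment; /zijnagaigijemo/ is unchanged.
Rule 4 (final vowel raising): /o/ is a mid vowel in word-final position, so it raises to [u]. /zijnagaigijemo/ → zijnagaigijemu.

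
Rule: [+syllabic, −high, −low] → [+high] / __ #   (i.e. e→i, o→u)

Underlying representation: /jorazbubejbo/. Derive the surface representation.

jorazbubejbu

Scanning /jorazbubejbo/: /o/ at position 2 is not in the conditioning environment; /e/ at position 9 is not in the conditioning environment; /o/ is a mid vowel in word-final position, so it raises to [u].
Result: [jorazbubejbu].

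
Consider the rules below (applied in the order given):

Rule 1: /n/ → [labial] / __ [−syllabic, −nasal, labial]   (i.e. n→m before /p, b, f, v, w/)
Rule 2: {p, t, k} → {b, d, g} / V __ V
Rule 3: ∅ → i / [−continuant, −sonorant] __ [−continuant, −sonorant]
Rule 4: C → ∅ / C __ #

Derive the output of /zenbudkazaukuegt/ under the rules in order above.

Rule 1 (nasal place assimilation): /n/ precedes the labial consonant /b/, so it assimilates in place to [m]. /zenbudkazaukuegt/ → zembudkazaukuegt.
Rule 2 (intervocalic voicing): /k/ is a voiceless stop between vowels /u/ and /u/, so it voices to [g]. /zembudkazaukuegt/ → zembudkazauguegt.
Rule 3 (stop-cluster i-epenthesis): /d/ and /k/ form a stop–stop cluster, so [i] is inserted between them. /g/ and /t/ form a stop–stop cluster, so [i] is inserted between them. /zembudkazauguegt/ → zembudikazauguegit.
Rule 4 (final cluster simplification): no segment meets the environment; /zembudikazauguegit/ is unchanged.

zembudikazauguegit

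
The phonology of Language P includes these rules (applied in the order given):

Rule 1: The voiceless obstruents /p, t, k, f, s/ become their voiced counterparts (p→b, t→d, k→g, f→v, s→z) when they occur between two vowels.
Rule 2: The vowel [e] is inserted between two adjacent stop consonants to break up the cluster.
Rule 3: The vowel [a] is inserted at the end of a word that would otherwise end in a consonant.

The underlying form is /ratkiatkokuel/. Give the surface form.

ratekiatekoguela

Rule 1 (intervocalic voicing): /k/ is a voiceless obstruent between vowels /o/ and /u/, so it voices to [g]. /ratkiatkokuel/ → ratkiatkoguel.
Rule 2 (stop-cluster e-epenthesis): /t/ and /k/ form a stop–stop cluster, so [e] is inserted between them. /t/ and /k/ form a stop–stop cluster, so [e] is inserted between them. /ratkiatkoguel/ → ratekiatekoguel.
Rule 3 (final a-epenthesis): the form ends in the consonant /l/, so [a] is inserted word-finally. /ratekiatekoguel/ → ratekiatekoguela.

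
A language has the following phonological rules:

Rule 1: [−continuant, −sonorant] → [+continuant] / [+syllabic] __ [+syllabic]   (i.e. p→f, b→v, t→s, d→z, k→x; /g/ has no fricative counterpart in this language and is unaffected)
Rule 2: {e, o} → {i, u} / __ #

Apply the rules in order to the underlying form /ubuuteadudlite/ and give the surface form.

Rule 1 (intervocalic spirantization): /b/ is a stop between vowels /u/ and /u/, so it spirantizes to the fricative [v]. /t/ is a stop between vowels /u/ and /e/, so it spirantizes to the fricative [s]. /d/ is a stop between vowels /a/ and /u/, so it spirantizes to the fricative [z]. /t/ is a stop between vowels /i/ and /e/, so it spirantizes to the fricative [s]. /ubuuteadudlite/ → uvuuseazudlise.
Rule 2 (final vowel raising): /e/ is a mid vowel in word-final position, so it raises to [i]. /uvuuseazudlise/ → uvuuseazudlisi.

uvuuseazudlisi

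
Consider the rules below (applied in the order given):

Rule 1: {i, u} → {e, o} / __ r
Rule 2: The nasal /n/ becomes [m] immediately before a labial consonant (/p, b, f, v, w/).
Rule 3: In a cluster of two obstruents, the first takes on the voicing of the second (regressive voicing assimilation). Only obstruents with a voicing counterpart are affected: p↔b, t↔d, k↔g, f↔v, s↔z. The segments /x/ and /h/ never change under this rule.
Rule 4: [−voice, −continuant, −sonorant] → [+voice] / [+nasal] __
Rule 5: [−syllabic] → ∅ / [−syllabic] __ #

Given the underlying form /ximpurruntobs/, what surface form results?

ximborrundop

Rule 1 (pre-rhotic lowering): /u/ is a high vowel immediately before /r/, so it lowers to [o]. /ximpurruntobs/ → ximporruntobs.
Rule 2 (nasal place assimilation): no segment meets the environment; /ximporruntobs/ is unchanged.
Rule 3 (regressive voicing assimilation): /b/ precedes the voiceless obstruent /s/, so it devoices to [p] by assimilation. /ximporruntobs/ → ximporruntops.
Rule 4 (post-nasal voicing): /p/ is a voiceless stop immediately after the nasal /m/, so it voices to [b]. /t/ is a voiceless stop immediately after the nasal /n/, so it voices to [d]. /ximporruntops/ → ximborrundops.
Rule 5 (final cluster simplification): /s/ is the second consonant of a word-final cluster /ps/, so it deletes. /ximborrundops/ → ximborrundop.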